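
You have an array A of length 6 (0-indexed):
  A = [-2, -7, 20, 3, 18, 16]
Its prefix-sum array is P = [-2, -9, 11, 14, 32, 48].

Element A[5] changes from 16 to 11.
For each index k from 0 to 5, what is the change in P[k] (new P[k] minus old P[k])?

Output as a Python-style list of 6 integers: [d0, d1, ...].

Element change: A[5] 16 -> 11, delta = -5
For k < 5: P[k] unchanged, delta_P[k] = 0
For k >= 5: P[k] shifts by exactly -5
Delta array: [0, 0, 0, 0, 0, -5]

Answer: [0, 0, 0, 0, 0, -5]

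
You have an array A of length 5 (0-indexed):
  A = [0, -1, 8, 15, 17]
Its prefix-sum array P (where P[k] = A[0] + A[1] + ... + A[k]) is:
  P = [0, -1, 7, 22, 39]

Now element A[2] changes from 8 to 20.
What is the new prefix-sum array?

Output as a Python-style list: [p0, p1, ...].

Change: A[2] 8 -> 20, delta = 12
P[k] for k < 2: unchanged (A[2] not included)
P[k] for k >= 2: shift by delta = 12
  P[0] = 0 + 0 = 0
  P[1] = -1 + 0 = -1
  P[2] = 7 + 12 = 19
  P[3] = 22 + 12 = 34
  P[4] = 39 + 12 = 51

Answer: [0, -1, 19, 34, 51]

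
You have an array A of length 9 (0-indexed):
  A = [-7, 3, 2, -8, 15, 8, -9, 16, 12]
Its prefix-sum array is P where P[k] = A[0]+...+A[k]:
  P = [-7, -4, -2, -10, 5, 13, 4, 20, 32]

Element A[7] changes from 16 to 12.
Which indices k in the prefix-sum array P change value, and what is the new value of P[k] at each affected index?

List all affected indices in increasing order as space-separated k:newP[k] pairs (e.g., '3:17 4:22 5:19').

Answer: 7:16 8:28

Derivation:
P[k] = A[0] + ... + A[k]
P[k] includes A[7] iff k >= 7
Affected indices: 7, 8, ..., 8; delta = -4
  P[7]: 20 + -4 = 16
  P[8]: 32 + -4 = 28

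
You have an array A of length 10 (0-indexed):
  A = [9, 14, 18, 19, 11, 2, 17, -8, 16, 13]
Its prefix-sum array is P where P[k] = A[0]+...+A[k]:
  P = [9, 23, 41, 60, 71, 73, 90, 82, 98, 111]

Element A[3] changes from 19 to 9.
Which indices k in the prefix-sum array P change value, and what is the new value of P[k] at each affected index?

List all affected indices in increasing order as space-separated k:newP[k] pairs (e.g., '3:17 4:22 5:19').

P[k] = A[0] + ... + A[k]
P[k] includes A[3] iff k >= 3
Affected indices: 3, 4, ..., 9; delta = -10
  P[3]: 60 + -10 = 50
  P[4]: 71 + -10 = 61
  P[5]: 73 + -10 = 63
  P[6]: 90 + -10 = 80
  P[7]: 82 + -10 = 72
  P[8]: 98 + -10 = 88
  P[9]: 111 + -10 = 101

Answer: 3:50 4:61 5:63 6:80 7:72 8:88 9:101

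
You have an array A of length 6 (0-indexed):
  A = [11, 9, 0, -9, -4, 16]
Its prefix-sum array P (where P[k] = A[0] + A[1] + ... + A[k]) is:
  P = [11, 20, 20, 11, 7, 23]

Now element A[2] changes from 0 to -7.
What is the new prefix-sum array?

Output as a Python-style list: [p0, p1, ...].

Answer: [11, 20, 13, 4, 0, 16]

Derivation:
Change: A[2] 0 -> -7, delta = -7
P[k] for k < 2: unchanged (A[2] not included)
P[k] for k >= 2: shift by delta = -7
  P[0] = 11 + 0 = 11
  P[1] = 20 + 0 = 20
  P[2] = 20 + -7 = 13
  P[3] = 11 + -7 = 4
  P[4] = 7 + -7 = 0
  P[5] = 23 + -7 = 16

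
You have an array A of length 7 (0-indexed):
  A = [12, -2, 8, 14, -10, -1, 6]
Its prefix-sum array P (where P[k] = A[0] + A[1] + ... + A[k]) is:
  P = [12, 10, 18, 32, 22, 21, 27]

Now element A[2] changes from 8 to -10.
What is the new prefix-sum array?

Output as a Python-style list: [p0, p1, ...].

Change: A[2] 8 -> -10, delta = -18
P[k] for k < 2: unchanged (A[2] not included)
P[k] for k >= 2: shift by delta = -18
  P[0] = 12 + 0 = 12
  P[1] = 10 + 0 = 10
  P[2] = 18 + -18 = 0
  P[3] = 32 + -18 = 14
  P[4] = 22 + -18 = 4
  P[5] = 21 + -18 = 3
  P[6] = 27 + -18 = 9

Answer: [12, 10, 0, 14, 4, 3, 9]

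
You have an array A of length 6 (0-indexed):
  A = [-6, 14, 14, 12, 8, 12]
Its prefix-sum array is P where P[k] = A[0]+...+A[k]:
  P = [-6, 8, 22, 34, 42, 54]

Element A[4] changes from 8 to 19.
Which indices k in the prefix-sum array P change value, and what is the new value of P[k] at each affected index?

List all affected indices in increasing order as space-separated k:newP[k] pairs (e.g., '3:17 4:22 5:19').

P[k] = A[0] + ... + A[k]
P[k] includes A[4] iff k >= 4
Affected indices: 4, 5, ..., 5; delta = 11
  P[4]: 42 + 11 = 53
  P[5]: 54 + 11 = 65

Answer: 4:53 5:65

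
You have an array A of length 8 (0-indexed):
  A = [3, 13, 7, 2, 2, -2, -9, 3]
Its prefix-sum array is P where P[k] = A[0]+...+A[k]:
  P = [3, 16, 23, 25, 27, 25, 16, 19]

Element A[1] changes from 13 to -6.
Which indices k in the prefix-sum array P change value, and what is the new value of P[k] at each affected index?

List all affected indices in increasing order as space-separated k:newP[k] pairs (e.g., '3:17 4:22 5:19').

P[k] = A[0] + ... + A[k]
P[k] includes A[1] iff k >= 1
Affected indices: 1, 2, ..., 7; delta = -19
  P[1]: 16 + -19 = -3
  P[2]: 23 + -19 = 4
  P[3]: 25 + -19 = 6
  P[4]: 27 + -19 = 8
  P[5]: 25 + -19 = 6
  P[6]: 16 + -19 = -3
  P[7]: 19 + -19 = 0

Answer: 1:-3 2:4 3:6 4:8 5:6 6:-3 7:0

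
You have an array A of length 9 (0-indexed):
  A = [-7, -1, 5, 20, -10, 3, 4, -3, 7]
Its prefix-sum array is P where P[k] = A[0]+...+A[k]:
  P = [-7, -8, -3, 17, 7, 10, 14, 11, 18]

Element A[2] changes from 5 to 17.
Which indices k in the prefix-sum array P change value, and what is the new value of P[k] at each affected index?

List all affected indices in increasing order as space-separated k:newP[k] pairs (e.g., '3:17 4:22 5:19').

P[k] = A[0] + ... + A[k]
P[k] includes A[2] iff k >= 2
Affected indices: 2, 3, ..., 8; delta = 12
  P[2]: -3 + 12 = 9
  P[3]: 17 + 12 = 29
  P[4]: 7 + 12 = 19
  P[5]: 10 + 12 = 22
  P[6]: 14 + 12 = 26
  P[7]: 11 + 12 = 23
  P[8]: 18 + 12 = 30

Answer: 2:9 3:29 4:19 5:22 6:26 7:23 8:30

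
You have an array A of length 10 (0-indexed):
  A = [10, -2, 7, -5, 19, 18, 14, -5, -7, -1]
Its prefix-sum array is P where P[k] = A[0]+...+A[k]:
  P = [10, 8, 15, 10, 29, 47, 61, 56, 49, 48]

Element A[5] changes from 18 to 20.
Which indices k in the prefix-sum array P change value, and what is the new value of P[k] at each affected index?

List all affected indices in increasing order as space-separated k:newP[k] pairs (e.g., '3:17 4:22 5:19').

P[k] = A[0] + ... + A[k]
P[k] includes A[5] iff k >= 5
Affected indices: 5, 6, ..., 9; delta = 2
  P[5]: 47 + 2 = 49
  P[6]: 61 + 2 = 63
  P[7]: 56 + 2 = 58
  P[8]: 49 + 2 = 51
  P[9]: 48 + 2 = 50

Answer: 5:49 6:63 7:58 8:51 9:50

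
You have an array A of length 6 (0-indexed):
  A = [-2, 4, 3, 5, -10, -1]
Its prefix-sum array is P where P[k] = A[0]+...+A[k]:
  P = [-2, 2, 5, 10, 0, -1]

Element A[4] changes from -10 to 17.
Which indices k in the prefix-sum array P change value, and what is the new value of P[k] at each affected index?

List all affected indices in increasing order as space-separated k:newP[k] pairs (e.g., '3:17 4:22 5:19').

Answer: 4:27 5:26

Derivation:
P[k] = A[0] + ... + A[k]
P[k] includes A[4] iff k >= 4
Affected indices: 4, 5, ..., 5; delta = 27
  P[4]: 0 + 27 = 27
  P[5]: -1 + 27 = 26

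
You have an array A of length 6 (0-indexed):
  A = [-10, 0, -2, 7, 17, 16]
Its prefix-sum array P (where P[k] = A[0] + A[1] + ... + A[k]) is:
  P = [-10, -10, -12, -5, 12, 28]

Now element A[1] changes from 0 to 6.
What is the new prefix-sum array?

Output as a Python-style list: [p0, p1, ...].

Answer: [-10, -4, -6, 1, 18, 34]

Derivation:
Change: A[1] 0 -> 6, delta = 6
P[k] for k < 1: unchanged (A[1] not included)
P[k] for k >= 1: shift by delta = 6
  P[0] = -10 + 0 = -10
  P[1] = -10 + 6 = -4
  P[2] = -12 + 6 = -6
  P[3] = -5 + 6 = 1
  P[4] = 12 + 6 = 18
  P[5] = 28 + 6 = 34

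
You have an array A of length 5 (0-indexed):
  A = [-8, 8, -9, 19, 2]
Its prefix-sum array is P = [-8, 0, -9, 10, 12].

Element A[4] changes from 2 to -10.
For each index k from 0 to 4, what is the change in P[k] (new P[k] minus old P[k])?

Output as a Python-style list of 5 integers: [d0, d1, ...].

Answer: [0, 0, 0, 0, -12]

Derivation:
Element change: A[4] 2 -> -10, delta = -12
For k < 4: P[k] unchanged, delta_P[k] = 0
For k >= 4: P[k] shifts by exactly -12
Delta array: [0, 0, 0, 0, -12]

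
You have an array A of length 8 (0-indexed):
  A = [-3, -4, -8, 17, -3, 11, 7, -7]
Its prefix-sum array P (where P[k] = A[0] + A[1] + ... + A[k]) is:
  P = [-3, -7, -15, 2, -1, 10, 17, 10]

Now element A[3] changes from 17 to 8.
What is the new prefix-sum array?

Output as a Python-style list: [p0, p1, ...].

Change: A[3] 17 -> 8, delta = -9
P[k] for k < 3: unchanged (A[3] not included)
P[k] for k >= 3: shift by delta = -9
  P[0] = -3 + 0 = -3
  P[1] = -7 + 0 = -7
  P[2] = -15 + 0 = -15
  P[3] = 2 + -9 = -7
  P[4] = -1 + -9 = -10
  P[5] = 10 + -9 = 1
  P[6] = 17 + -9 = 8
  P[7] = 10 + -9 = 1

Answer: [-3, -7, -15, -7, -10, 1, 8, 1]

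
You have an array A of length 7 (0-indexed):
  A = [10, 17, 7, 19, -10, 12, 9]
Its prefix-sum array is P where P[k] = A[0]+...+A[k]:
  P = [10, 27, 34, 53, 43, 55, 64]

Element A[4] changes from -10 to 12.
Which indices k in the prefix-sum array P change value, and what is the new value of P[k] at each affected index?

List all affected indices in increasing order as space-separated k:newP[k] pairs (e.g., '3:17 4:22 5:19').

P[k] = A[0] + ... + A[k]
P[k] includes A[4] iff k >= 4
Affected indices: 4, 5, ..., 6; delta = 22
  P[4]: 43 + 22 = 65
  P[5]: 55 + 22 = 77
  P[6]: 64 + 22 = 86

Answer: 4:65 5:77 6:86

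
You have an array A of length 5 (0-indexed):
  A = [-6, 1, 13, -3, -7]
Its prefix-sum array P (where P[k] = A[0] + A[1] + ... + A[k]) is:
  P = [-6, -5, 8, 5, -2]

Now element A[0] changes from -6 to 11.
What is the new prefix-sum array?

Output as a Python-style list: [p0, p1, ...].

Change: A[0] -6 -> 11, delta = 17
P[k] for k < 0: unchanged (A[0] not included)
P[k] for k >= 0: shift by delta = 17
  P[0] = -6 + 17 = 11
  P[1] = -5 + 17 = 12
  P[2] = 8 + 17 = 25
  P[3] = 5 + 17 = 22
  P[4] = -2 + 17 = 15

Answer: [11, 12, 25, 22, 15]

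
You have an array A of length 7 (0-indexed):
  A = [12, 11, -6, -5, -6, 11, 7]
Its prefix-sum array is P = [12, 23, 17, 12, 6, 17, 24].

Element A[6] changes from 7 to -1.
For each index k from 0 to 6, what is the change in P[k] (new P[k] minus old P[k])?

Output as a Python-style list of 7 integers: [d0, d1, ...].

Answer: [0, 0, 0, 0, 0, 0, -8]

Derivation:
Element change: A[6] 7 -> -1, delta = -8
For k < 6: P[k] unchanged, delta_P[k] = 0
For k >= 6: P[k] shifts by exactly -8
Delta array: [0, 0, 0, 0, 0, 0, -8]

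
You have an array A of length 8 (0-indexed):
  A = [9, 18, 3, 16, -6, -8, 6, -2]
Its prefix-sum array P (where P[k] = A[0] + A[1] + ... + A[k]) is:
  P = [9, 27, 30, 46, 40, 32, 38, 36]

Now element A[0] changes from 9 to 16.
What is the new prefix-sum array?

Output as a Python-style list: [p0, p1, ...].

Change: A[0] 9 -> 16, delta = 7
P[k] for k < 0: unchanged (A[0] not included)
P[k] for k >= 0: shift by delta = 7
  P[0] = 9 + 7 = 16
  P[1] = 27 + 7 = 34
  P[2] = 30 + 7 = 37
  P[3] = 46 + 7 = 53
  P[4] = 40 + 7 = 47
  P[5] = 32 + 7 = 39
  P[6] = 38 + 7 = 45
  P[7] = 36 + 7 = 43

Answer: [16, 34, 37, 53, 47, 39, 45, 43]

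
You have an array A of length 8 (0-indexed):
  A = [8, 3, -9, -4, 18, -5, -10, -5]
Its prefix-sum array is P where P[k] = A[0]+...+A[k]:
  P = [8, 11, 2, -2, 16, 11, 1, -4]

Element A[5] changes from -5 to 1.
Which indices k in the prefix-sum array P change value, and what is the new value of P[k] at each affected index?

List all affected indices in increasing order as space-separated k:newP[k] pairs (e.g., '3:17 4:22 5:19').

Answer: 5:17 6:7 7:2

Derivation:
P[k] = A[0] + ... + A[k]
P[k] includes A[5] iff k >= 5
Affected indices: 5, 6, ..., 7; delta = 6
  P[5]: 11 + 6 = 17
  P[6]: 1 + 6 = 7
  P[7]: -4 + 6 = 2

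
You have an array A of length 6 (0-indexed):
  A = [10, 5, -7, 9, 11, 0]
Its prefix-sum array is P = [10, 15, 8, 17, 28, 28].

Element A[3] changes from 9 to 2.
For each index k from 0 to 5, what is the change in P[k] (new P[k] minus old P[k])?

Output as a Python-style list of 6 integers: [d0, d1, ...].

Answer: [0, 0, 0, -7, -7, -7]

Derivation:
Element change: A[3] 9 -> 2, delta = -7
For k < 3: P[k] unchanged, delta_P[k] = 0
For k >= 3: P[k] shifts by exactly -7
Delta array: [0, 0, 0, -7, -7, -7]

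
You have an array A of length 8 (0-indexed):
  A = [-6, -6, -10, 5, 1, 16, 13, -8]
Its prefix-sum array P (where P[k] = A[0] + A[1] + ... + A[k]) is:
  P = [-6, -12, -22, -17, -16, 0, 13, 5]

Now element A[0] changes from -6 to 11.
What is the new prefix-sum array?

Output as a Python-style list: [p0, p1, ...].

Answer: [11, 5, -5, 0, 1, 17, 30, 22]

Derivation:
Change: A[0] -6 -> 11, delta = 17
P[k] for k < 0: unchanged (A[0] not included)
P[k] for k >= 0: shift by delta = 17
  P[0] = -6 + 17 = 11
  P[1] = -12 + 17 = 5
  P[2] = -22 + 17 = -5
  P[3] = -17 + 17 = 0
  P[4] = -16 + 17 = 1
  P[5] = 0 + 17 = 17
  P[6] = 13 + 17 = 30
  P[7] = 5 + 17 = 22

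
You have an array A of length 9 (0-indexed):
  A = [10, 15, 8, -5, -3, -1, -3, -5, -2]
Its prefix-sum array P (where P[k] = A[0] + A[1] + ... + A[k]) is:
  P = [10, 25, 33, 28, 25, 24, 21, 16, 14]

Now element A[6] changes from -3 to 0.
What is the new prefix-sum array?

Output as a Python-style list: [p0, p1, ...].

Answer: [10, 25, 33, 28, 25, 24, 24, 19, 17]

Derivation:
Change: A[6] -3 -> 0, delta = 3
P[k] for k < 6: unchanged (A[6] not included)
P[k] for k >= 6: shift by delta = 3
  P[0] = 10 + 0 = 10
  P[1] = 25 + 0 = 25
  P[2] = 33 + 0 = 33
  P[3] = 28 + 0 = 28
  P[4] = 25 + 0 = 25
  P[5] = 24 + 0 = 24
  P[6] = 21 + 3 = 24
  P[7] = 16 + 3 = 19
  P[8] = 14 + 3 = 17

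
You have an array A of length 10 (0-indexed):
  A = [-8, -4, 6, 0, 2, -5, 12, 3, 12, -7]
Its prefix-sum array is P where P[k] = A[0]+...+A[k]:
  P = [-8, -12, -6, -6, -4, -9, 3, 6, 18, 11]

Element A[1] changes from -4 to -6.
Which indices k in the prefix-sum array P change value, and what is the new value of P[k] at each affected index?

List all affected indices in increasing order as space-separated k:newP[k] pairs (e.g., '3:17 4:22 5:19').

Answer: 1:-14 2:-8 3:-8 4:-6 5:-11 6:1 7:4 8:16 9:9

Derivation:
P[k] = A[0] + ... + A[k]
P[k] includes A[1] iff k >= 1
Affected indices: 1, 2, ..., 9; delta = -2
  P[1]: -12 + -2 = -14
  P[2]: -6 + -2 = -8
  P[3]: -6 + -2 = -8
  P[4]: -4 + -2 = -6
  P[5]: -9 + -2 = -11
  P[6]: 3 + -2 = 1
  P[7]: 6 + -2 = 4
  P[8]: 18 + -2 = 16
  P[9]: 11 + -2 = 9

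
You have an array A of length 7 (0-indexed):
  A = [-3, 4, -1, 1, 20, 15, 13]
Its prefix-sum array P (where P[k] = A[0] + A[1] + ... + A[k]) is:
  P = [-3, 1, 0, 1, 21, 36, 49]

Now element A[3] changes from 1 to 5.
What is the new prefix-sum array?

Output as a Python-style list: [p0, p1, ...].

Answer: [-3, 1, 0, 5, 25, 40, 53]

Derivation:
Change: A[3] 1 -> 5, delta = 4
P[k] for k < 3: unchanged (A[3] not included)
P[k] for k >= 3: shift by delta = 4
  P[0] = -3 + 0 = -3
  P[1] = 1 + 0 = 1
  P[2] = 0 + 0 = 0
  P[3] = 1 + 4 = 5
  P[4] = 21 + 4 = 25
  P[5] = 36 + 4 = 40
  P[6] = 49 + 4 = 53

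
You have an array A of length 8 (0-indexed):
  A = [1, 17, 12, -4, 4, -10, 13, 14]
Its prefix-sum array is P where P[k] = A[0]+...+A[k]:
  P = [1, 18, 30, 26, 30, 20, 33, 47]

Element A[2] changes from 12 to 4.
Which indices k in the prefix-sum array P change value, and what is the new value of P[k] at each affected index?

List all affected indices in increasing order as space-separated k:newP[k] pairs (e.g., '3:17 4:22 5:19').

P[k] = A[0] + ... + A[k]
P[k] includes A[2] iff k >= 2
Affected indices: 2, 3, ..., 7; delta = -8
  P[2]: 30 + -8 = 22
  P[3]: 26 + -8 = 18
  P[4]: 30 + -8 = 22
  P[5]: 20 + -8 = 12
  P[6]: 33 + -8 = 25
  P[7]: 47 + -8 = 39

Answer: 2:22 3:18 4:22 5:12 6:25 7:39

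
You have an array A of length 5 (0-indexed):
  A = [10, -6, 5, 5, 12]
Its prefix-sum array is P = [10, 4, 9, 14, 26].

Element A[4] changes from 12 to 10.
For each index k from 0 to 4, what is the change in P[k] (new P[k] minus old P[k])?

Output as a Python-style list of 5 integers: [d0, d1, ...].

Element change: A[4] 12 -> 10, delta = -2
For k < 4: P[k] unchanged, delta_P[k] = 0
For k >= 4: P[k] shifts by exactly -2
Delta array: [0, 0, 0, 0, -2]

Answer: [0, 0, 0, 0, -2]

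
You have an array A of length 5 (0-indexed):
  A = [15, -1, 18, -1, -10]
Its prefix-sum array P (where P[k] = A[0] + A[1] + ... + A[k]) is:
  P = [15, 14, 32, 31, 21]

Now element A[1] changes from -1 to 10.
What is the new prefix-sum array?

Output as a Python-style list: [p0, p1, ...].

Change: A[1] -1 -> 10, delta = 11
P[k] for k < 1: unchanged (A[1] not included)
P[k] for k >= 1: shift by delta = 11
  P[0] = 15 + 0 = 15
  P[1] = 14 + 11 = 25
  P[2] = 32 + 11 = 43
  P[3] = 31 + 11 = 42
  P[4] = 21 + 11 = 32

Answer: [15, 25, 43, 42, 32]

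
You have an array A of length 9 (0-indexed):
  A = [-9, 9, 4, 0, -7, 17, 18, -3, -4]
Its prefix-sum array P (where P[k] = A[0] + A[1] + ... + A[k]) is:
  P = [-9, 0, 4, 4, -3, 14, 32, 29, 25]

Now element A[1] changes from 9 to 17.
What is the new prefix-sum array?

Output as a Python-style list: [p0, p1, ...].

Answer: [-9, 8, 12, 12, 5, 22, 40, 37, 33]

Derivation:
Change: A[1] 9 -> 17, delta = 8
P[k] for k < 1: unchanged (A[1] not included)
P[k] for k >= 1: shift by delta = 8
  P[0] = -9 + 0 = -9
  P[1] = 0 + 8 = 8
  P[2] = 4 + 8 = 12
  P[3] = 4 + 8 = 12
  P[4] = -3 + 8 = 5
  P[5] = 14 + 8 = 22
  P[6] = 32 + 8 = 40
  P[7] = 29 + 8 = 37
  P[8] = 25 + 8 = 33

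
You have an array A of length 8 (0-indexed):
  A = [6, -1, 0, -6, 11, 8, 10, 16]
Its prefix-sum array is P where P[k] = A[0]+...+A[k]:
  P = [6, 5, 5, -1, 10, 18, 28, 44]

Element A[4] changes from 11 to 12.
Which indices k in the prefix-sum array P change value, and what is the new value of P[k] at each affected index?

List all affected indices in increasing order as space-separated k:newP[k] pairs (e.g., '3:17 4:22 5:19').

Answer: 4:11 5:19 6:29 7:45

Derivation:
P[k] = A[0] + ... + A[k]
P[k] includes A[4] iff k >= 4
Affected indices: 4, 5, ..., 7; delta = 1
  P[4]: 10 + 1 = 11
  P[5]: 18 + 1 = 19
  P[6]: 28 + 1 = 29
  P[7]: 44 + 1 = 45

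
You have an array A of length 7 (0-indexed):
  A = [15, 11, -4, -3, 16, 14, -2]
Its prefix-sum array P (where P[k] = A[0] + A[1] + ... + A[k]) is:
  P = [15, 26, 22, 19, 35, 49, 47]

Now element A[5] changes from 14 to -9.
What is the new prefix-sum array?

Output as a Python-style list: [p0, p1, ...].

Answer: [15, 26, 22, 19, 35, 26, 24]

Derivation:
Change: A[5] 14 -> -9, delta = -23
P[k] for k < 5: unchanged (A[5] not included)
P[k] for k >= 5: shift by delta = -23
  P[0] = 15 + 0 = 15
  P[1] = 26 + 0 = 26
  P[2] = 22 + 0 = 22
  P[3] = 19 + 0 = 19
  P[4] = 35 + 0 = 35
  P[5] = 49 + -23 = 26
  P[6] = 47 + -23 = 24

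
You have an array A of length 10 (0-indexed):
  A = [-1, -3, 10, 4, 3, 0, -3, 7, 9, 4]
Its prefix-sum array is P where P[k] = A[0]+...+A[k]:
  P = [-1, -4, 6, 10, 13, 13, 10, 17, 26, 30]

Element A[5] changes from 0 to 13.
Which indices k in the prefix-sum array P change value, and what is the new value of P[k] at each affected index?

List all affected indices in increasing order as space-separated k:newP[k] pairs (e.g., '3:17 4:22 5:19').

P[k] = A[0] + ... + A[k]
P[k] includes A[5] iff k >= 5
Affected indices: 5, 6, ..., 9; delta = 13
  P[5]: 13 + 13 = 26
  P[6]: 10 + 13 = 23
  P[7]: 17 + 13 = 30
  P[8]: 26 + 13 = 39
  P[9]: 30 + 13 = 43

Answer: 5:26 6:23 7:30 8:39 9:43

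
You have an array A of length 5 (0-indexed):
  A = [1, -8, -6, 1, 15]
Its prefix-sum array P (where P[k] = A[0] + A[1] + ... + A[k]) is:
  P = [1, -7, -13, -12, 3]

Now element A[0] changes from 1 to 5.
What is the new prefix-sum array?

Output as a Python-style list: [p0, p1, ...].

Answer: [5, -3, -9, -8, 7]

Derivation:
Change: A[0] 1 -> 5, delta = 4
P[k] for k < 0: unchanged (A[0] not included)
P[k] for k >= 0: shift by delta = 4
  P[0] = 1 + 4 = 5
  P[1] = -7 + 4 = -3
  P[2] = -13 + 4 = -9
  P[3] = -12 + 4 = -8
  P[4] = 3 + 4 = 7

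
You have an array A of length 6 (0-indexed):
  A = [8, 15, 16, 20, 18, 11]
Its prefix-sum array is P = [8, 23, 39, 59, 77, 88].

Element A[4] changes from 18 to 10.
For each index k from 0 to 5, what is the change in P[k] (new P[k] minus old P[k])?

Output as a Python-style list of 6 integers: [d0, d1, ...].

Element change: A[4] 18 -> 10, delta = -8
For k < 4: P[k] unchanged, delta_P[k] = 0
For k >= 4: P[k] shifts by exactly -8
Delta array: [0, 0, 0, 0, -8, -8]

Answer: [0, 0, 0, 0, -8, -8]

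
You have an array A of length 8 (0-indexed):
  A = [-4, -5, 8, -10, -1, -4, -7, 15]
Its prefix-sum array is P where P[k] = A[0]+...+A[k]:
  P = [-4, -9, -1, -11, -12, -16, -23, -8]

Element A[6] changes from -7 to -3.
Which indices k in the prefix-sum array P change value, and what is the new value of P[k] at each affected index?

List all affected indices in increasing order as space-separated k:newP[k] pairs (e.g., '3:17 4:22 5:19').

Answer: 6:-19 7:-4

Derivation:
P[k] = A[0] + ... + A[k]
P[k] includes A[6] iff k >= 6
Affected indices: 6, 7, ..., 7; delta = 4
  P[6]: -23 + 4 = -19
  P[7]: -8 + 4 = -4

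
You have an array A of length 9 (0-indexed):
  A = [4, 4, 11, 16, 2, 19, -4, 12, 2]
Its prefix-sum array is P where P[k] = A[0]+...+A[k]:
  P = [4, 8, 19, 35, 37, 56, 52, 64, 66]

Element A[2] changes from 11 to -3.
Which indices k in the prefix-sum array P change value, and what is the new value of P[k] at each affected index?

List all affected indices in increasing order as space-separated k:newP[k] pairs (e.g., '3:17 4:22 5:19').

Answer: 2:5 3:21 4:23 5:42 6:38 7:50 8:52

Derivation:
P[k] = A[0] + ... + A[k]
P[k] includes A[2] iff k >= 2
Affected indices: 2, 3, ..., 8; delta = -14
  P[2]: 19 + -14 = 5
  P[3]: 35 + -14 = 21
  P[4]: 37 + -14 = 23
  P[5]: 56 + -14 = 42
  P[6]: 52 + -14 = 38
  P[7]: 64 + -14 = 50
  P[8]: 66 + -14 = 52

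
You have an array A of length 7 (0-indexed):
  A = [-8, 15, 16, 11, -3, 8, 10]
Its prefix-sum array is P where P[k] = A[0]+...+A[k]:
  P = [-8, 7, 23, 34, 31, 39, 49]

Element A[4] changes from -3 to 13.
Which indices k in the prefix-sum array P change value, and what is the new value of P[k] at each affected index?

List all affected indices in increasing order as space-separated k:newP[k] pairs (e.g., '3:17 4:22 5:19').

Answer: 4:47 5:55 6:65

Derivation:
P[k] = A[0] + ... + A[k]
P[k] includes A[4] iff k >= 4
Affected indices: 4, 5, ..., 6; delta = 16
  P[4]: 31 + 16 = 47
  P[5]: 39 + 16 = 55
  P[6]: 49 + 16 = 65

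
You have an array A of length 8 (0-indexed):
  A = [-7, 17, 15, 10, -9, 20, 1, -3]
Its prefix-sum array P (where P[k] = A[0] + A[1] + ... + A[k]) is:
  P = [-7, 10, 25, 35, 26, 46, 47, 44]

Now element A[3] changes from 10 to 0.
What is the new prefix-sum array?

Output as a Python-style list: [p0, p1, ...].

Change: A[3] 10 -> 0, delta = -10
P[k] for k < 3: unchanged (A[3] not included)
P[k] for k >= 3: shift by delta = -10
  P[0] = -7 + 0 = -7
  P[1] = 10 + 0 = 10
  P[2] = 25 + 0 = 25
  P[3] = 35 + -10 = 25
  P[4] = 26 + -10 = 16
  P[5] = 46 + -10 = 36
  P[6] = 47 + -10 = 37
  P[7] = 44 + -10 = 34

Answer: [-7, 10, 25, 25, 16, 36, 37, 34]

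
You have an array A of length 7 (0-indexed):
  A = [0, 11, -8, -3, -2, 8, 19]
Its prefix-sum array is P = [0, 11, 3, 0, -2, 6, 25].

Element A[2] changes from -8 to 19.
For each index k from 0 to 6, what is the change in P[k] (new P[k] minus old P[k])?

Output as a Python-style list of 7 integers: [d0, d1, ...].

Element change: A[2] -8 -> 19, delta = 27
For k < 2: P[k] unchanged, delta_P[k] = 0
For k >= 2: P[k] shifts by exactly 27
Delta array: [0, 0, 27, 27, 27, 27, 27]

Answer: [0, 0, 27, 27, 27, 27, 27]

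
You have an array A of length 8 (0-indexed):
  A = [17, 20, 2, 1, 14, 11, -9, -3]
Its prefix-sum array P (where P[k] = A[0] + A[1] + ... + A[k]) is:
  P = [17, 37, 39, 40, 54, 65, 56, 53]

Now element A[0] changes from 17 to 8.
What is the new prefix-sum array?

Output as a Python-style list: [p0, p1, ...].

Change: A[0] 17 -> 8, delta = -9
P[k] for k < 0: unchanged (A[0] not included)
P[k] for k >= 0: shift by delta = -9
  P[0] = 17 + -9 = 8
  P[1] = 37 + -9 = 28
  P[2] = 39 + -9 = 30
  P[3] = 40 + -9 = 31
  P[4] = 54 + -9 = 45
  P[5] = 65 + -9 = 56
  P[6] = 56 + -9 = 47
  P[7] = 53 + -9 = 44

Answer: [8, 28, 30, 31, 45, 56, 47, 44]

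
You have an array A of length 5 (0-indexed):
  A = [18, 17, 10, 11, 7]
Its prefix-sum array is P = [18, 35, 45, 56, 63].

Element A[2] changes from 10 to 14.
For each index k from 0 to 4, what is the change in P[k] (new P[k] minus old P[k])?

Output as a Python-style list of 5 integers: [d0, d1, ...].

Element change: A[2] 10 -> 14, delta = 4
For k < 2: P[k] unchanged, delta_P[k] = 0
For k >= 2: P[k] shifts by exactly 4
Delta array: [0, 0, 4, 4, 4]

Answer: [0, 0, 4, 4, 4]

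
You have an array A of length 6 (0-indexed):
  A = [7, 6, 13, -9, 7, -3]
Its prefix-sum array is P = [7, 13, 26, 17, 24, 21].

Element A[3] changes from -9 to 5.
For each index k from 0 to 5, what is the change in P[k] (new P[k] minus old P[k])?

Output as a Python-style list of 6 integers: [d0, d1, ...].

Element change: A[3] -9 -> 5, delta = 14
For k < 3: P[k] unchanged, delta_P[k] = 0
For k >= 3: P[k] shifts by exactly 14
Delta array: [0, 0, 0, 14, 14, 14]

Answer: [0, 0, 0, 14, 14, 14]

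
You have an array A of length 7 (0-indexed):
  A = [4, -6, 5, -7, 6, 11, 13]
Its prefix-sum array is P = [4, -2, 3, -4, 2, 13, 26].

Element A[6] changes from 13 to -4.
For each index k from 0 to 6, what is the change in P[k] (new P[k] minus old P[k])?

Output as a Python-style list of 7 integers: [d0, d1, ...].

Answer: [0, 0, 0, 0, 0, 0, -17]

Derivation:
Element change: A[6] 13 -> -4, delta = -17
For k < 6: P[k] unchanged, delta_P[k] = 0
For k >= 6: P[k] shifts by exactly -17
Delta array: [0, 0, 0, 0, 0, 0, -17]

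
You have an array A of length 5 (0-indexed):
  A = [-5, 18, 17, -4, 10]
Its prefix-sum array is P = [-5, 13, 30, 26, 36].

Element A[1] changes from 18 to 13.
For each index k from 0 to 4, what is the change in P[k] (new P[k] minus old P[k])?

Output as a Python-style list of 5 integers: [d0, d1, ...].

Element change: A[1] 18 -> 13, delta = -5
For k < 1: P[k] unchanged, delta_P[k] = 0
For k >= 1: P[k] shifts by exactly -5
Delta array: [0, -5, -5, -5, -5]

Answer: [0, -5, -5, -5, -5]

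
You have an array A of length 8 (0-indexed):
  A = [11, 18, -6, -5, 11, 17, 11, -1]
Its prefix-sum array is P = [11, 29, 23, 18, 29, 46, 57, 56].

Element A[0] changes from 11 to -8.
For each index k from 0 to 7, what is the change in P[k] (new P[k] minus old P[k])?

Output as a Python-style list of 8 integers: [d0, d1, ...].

Element change: A[0] 11 -> -8, delta = -19
For k < 0: P[k] unchanged, delta_P[k] = 0
For k >= 0: P[k] shifts by exactly -19
Delta array: [-19, -19, -19, -19, -19, -19, -19, -19]

Answer: [-19, -19, -19, -19, -19, -19, -19, -19]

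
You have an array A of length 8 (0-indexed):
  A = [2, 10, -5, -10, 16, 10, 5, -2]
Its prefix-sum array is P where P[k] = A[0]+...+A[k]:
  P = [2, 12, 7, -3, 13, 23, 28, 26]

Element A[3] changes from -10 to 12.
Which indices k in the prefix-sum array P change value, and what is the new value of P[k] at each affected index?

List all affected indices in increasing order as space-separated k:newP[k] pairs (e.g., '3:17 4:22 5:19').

Answer: 3:19 4:35 5:45 6:50 7:48

Derivation:
P[k] = A[0] + ... + A[k]
P[k] includes A[3] iff k >= 3
Affected indices: 3, 4, ..., 7; delta = 22
  P[3]: -3 + 22 = 19
  P[4]: 13 + 22 = 35
  P[5]: 23 + 22 = 45
  P[6]: 28 + 22 = 50
  P[7]: 26 + 22 = 48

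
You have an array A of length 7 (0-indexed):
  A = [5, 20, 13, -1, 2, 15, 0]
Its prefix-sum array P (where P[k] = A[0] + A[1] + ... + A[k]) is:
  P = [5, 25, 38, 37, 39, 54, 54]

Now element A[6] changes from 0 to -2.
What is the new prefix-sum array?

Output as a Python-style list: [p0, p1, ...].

Answer: [5, 25, 38, 37, 39, 54, 52]

Derivation:
Change: A[6] 0 -> -2, delta = -2
P[k] for k < 6: unchanged (A[6] not included)
P[k] for k >= 6: shift by delta = -2
  P[0] = 5 + 0 = 5
  P[1] = 25 + 0 = 25
  P[2] = 38 + 0 = 38
  P[3] = 37 + 0 = 37
  P[4] = 39 + 0 = 39
  P[5] = 54 + 0 = 54
  P[6] = 54 + -2 = 52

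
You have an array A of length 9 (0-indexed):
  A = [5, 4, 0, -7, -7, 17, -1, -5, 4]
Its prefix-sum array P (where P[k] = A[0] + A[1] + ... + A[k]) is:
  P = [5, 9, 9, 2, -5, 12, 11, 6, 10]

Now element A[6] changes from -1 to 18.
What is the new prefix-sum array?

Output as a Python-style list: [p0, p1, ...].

Change: A[6] -1 -> 18, delta = 19
P[k] for k < 6: unchanged (A[6] not included)
P[k] for k >= 6: shift by delta = 19
  P[0] = 5 + 0 = 5
  P[1] = 9 + 0 = 9
  P[2] = 9 + 0 = 9
  P[3] = 2 + 0 = 2
  P[4] = -5 + 0 = -5
  P[5] = 12 + 0 = 12
  P[6] = 11 + 19 = 30
  P[7] = 6 + 19 = 25
  P[8] = 10 + 19 = 29

Answer: [5, 9, 9, 2, -5, 12, 30, 25, 29]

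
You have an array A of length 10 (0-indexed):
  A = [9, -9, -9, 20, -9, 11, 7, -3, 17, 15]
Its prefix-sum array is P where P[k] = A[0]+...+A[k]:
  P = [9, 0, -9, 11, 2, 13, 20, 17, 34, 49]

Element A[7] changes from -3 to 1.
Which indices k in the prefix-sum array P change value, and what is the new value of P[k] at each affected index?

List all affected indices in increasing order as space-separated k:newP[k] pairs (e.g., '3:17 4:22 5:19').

Answer: 7:21 8:38 9:53

Derivation:
P[k] = A[0] + ... + A[k]
P[k] includes A[7] iff k >= 7
Affected indices: 7, 8, ..., 9; delta = 4
  P[7]: 17 + 4 = 21
  P[8]: 34 + 4 = 38
  P[9]: 49 + 4 = 53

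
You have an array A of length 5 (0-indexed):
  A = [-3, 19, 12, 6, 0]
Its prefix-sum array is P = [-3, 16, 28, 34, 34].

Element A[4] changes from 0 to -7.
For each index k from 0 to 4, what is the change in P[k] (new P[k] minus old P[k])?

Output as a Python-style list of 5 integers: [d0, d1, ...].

Element change: A[4] 0 -> -7, delta = -7
For k < 4: P[k] unchanged, delta_P[k] = 0
For k >= 4: P[k] shifts by exactly -7
Delta array: [0, 0, 0, 0, -7]

Answer: [0, 0, 0, 0, -7]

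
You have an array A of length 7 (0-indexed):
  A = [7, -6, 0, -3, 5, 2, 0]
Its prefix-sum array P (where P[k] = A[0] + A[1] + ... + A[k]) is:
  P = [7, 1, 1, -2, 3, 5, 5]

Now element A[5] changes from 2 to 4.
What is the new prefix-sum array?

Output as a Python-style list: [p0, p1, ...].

Change: A[5] 2 -> 4, delta = 2
P[k] for k < 5: unchanged (A[5] not included)
P[k] for k >= 5: shift by delta = 2
  P[0] = 7 + 0 = 7
  P[1] = 1 + 0 = 1
  P[2] = 1 + 0 = 1
  P[3] = -2 + 0 = -2
  P[4] = 3 + 0 = 3
  P[5] = 5 + 2 = 7
  P[6] = 5 + 2 = 7

Answer: [7, 1, 1, -2, 3, 7, 7]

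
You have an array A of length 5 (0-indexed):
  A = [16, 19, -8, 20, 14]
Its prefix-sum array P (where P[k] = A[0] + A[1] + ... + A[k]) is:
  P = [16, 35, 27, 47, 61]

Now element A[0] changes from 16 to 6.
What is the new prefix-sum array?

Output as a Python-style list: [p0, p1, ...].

Answer: [6, 25, 17, 37, 51]

Derivation:
Change: A[0] 16 -> 6, delta = -10
P[k] for k < 0: unchanged (A[0] not included)
P[k] for k >= 0: shift by delta = -10
  P[0] = 16 + -10 = 6
  P[1] = 35 + -10 = 25
  P[2] = 27 + -10 = 17
  P[3] = 47 + -10 = 37
  P[4] = 61 + -10 = 51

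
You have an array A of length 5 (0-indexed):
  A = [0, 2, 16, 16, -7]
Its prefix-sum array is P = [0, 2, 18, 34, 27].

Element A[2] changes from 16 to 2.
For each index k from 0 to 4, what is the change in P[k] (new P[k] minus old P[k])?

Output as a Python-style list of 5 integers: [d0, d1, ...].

Element change: A[2] 16 -> 2, delta = -14
For k < 2: P[k] unchanged, delta_P[k] = 0
For k >= 2: P[k] shifts by exactly -14
Delta array: [0, 0, -14, -14, -14]

Answer: [0, 0, -14, -14, -14]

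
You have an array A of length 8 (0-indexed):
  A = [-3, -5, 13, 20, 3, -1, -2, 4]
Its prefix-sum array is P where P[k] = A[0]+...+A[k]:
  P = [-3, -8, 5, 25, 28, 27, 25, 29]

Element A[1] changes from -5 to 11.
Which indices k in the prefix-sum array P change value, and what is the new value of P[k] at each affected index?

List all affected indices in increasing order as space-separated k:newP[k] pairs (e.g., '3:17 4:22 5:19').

Answer: 1:8 2:21 3:41 4:44 5:43 6:41 7:45

Derivation:
P[k] = A[0] + ... + A[k]
P[k] includes A[1] iff k >= 1
Affected indices: 1, 2, ..., 7; delta = 16
  P[1]: -8 + 16 = 8
  P[2]: 5 + 16 = 21
  P[3]: 25 + 16 = 41
  P[4]: 28 + 16 = 44
  P[5]: 27 + 16 = 43
  P[6]: 25 + 16 = 41
  P[7]: 29 + 16 = 45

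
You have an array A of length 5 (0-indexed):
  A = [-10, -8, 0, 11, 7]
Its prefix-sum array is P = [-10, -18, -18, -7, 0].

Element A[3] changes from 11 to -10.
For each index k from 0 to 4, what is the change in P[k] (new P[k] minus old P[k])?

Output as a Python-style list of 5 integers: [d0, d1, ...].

Element change: A[3] 11 -> -10, delta = -21
For k < 3: P[k] unchanged, delta_P[k] = 0
For k >= 3: P[k] shifts by exactly -21
Delta array: [0, 0, 0, -21, -21]

Answer: [0, 0, 0, -21, -21]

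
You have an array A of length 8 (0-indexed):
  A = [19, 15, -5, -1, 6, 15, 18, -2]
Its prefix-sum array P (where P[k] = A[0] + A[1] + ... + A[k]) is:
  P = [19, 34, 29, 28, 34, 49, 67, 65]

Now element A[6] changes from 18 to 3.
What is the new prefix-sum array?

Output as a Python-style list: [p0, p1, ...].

Answer: [19, 34, 29, 28, 34, 49, 52, 50]

Derivation:
Change: A[6] 18 -> 3, delta = -15
P[k] for k < 6: unchanged (A[6] not included)
P[k] for k >= 6: shift by delta = -15
  P[0] = 19 + 0 = 19
  P[1] = 34 + 0 = 34
  P[2] = 29 + 0 = 29
  P[3] = 28 + 0 = 28
  P[4] = 34 + 0 = 34
  P[5] = 49 + 0 = 49
  P[6] = 67 + -15 = 52
  P[7] = 65 + -15 = 50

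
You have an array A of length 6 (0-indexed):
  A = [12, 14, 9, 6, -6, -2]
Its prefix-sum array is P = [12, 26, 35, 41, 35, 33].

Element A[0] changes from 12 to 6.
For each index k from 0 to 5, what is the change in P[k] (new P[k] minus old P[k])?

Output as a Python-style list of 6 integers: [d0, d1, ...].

Element change: A[0] 12 -> 6, delta = -6
For k < 0: P[k] unchanged, delta_P[k] = 0
For k >= 0: P[k] shifts by exactly -6
Delta array: [-6, -6, -6, -6, -6, -6]

Answer: [-6, -6, -6, -6, -6, -6]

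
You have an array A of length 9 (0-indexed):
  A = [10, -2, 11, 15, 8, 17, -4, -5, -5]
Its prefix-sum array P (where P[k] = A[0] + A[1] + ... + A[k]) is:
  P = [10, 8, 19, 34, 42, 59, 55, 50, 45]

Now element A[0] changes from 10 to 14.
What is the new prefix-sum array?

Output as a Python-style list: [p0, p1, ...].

Change: A[0] 10 -> 14, delta = 4
P[k] for k < 0: unchanged (A[0] not included)
P[k] for k >= 0: shift by delta = 4
  P[0] = 10 + 4 = 14
  P[1] = 8 + 4 = 12
  P[2] = 19 + 4 = 23
  P[3] = 34 + 4 = 38
  P[4] = 42 + 4 = 46
  P[5] = 59 + 4 = 63
  P[6] = 55 + 4 = 59
  P[7] = 50 + 4 = 54
  P[8] = 45 + 4 = 49

Answer: [14, 12, 23, 38, 46, 63, 59, 54, 49]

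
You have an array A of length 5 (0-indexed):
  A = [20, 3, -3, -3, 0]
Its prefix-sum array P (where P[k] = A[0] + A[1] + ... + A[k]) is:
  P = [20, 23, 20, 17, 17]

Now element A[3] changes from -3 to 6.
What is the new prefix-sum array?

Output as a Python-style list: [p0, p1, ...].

Change: A[3] -3 -> 6, delta = 9
P[k] for k < 3: unchanged (A[3] not included)
P[k] for k >= 3: shift by delta = 9
  P[0] = 20 + 0 = 20
  P[1] = 23 + 0 = 23
  P[2] = 20 + 0 = 20
  P[3] = 17 + 9 = 26
  P[4] = 17 + 9 = 26

Answer: [20, 23, 20, 26, 26]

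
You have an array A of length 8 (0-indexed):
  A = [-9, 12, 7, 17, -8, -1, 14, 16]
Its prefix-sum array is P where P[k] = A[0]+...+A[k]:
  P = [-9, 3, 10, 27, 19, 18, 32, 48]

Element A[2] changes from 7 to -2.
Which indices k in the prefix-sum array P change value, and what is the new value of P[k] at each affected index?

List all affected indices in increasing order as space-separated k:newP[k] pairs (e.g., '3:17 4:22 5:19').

P[k] = A[0] + ... + A[k]
P[k] includes A[2] iff k >= 2
Affected indices: 2, 3, ..., 7; delta = -9
  P[2]: 10 + -9 = 1
  P[3]: 27 + -9 = 18
  P[4]: 19 + -9 = 10
  P[5]: 18 + -9 = 9
  P[6]: 32 + -9 = 23
  P[7]: 48 + -9 = 39

Answer: 2:1 3:18 4:10 5:9 6:23 7:39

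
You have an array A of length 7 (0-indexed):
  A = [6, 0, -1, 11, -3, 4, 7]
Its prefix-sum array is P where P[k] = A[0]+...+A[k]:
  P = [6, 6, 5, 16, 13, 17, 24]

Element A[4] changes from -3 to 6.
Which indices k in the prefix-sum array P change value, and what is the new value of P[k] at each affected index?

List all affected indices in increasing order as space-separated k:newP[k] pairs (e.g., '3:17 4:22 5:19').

P[k] = A[0] + ... + A[k]
P[k] includes A[4] iff k >= 4
Affected indices: 4, 5, ..., 6; delta = 9
  P[4]: 13 + 9 = 22
  P[5]: 17 + 9 = 26
  P[6]: 24 + 9 = 33

Answer: 4:22 5:26 6:33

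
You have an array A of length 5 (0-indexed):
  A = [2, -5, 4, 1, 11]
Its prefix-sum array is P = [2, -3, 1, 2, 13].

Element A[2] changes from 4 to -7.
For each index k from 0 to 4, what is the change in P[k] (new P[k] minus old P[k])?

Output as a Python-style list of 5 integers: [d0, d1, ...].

Element change: A[2] 4 -> -7, delta = -11
For k < 2: P[k] unchanged, delta_P[k] = 0
For k >= 2: P[k] shifts by exactly -11
Delta array: [0, 0, -11, -11, -11]

Answer: [0, 0, -11, -11, -11]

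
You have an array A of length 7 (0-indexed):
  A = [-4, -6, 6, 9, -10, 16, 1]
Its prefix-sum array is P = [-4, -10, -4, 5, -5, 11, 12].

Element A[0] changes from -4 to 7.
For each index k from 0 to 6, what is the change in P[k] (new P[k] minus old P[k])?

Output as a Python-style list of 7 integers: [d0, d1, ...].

Element change: A[0] -4 -> 7, delta = 11
For k < 0: P[k] unchanged, delta_P[k] = 0
For k >= 0: P[k] shifts by exactly 11
Delta array: [11, 11, 11, 11, 11, 11, 11]

Answer: [11, 11, 11, 11, 11, 11, 11]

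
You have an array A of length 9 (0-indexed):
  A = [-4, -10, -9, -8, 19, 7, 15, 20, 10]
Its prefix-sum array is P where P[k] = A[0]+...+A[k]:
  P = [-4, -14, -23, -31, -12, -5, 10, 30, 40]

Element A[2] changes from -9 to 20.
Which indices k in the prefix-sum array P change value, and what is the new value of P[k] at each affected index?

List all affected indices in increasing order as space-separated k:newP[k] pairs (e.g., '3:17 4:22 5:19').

P[k] = A[0] + ... + A[k]
P[k] includes A[2] iff k >= 2
Affected indices: 2, 3, ..., 8; delta = 29
  P[2]: -23 + 29 = 6
  P[3]: -31 + 29 = -2
  P[4]: -12 + 29 = 17
  P[5]: -5 + 29 = 24
  P[6]: 10 + 29 = 39
  P[7]: 30 + 29 = 59
  P[8]: 40 + 29 = 69

Answer: 2:6 3:-2 4:17 5:24 6:39 7:59 8:69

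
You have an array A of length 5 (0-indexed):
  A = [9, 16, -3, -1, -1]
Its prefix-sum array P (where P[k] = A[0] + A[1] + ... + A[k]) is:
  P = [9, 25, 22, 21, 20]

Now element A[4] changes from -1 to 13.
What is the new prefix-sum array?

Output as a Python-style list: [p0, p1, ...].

Change: A[4] -1 -> 13, delta = 14
P[k] for k < 4: unchanged (A[4] not included)
P[k] for k >= 4: shift by delta = 14
  P[0] = 9 + 0 = 9
  P[1] = 25 + 0 = 25
  P[2] = 22 + 0 = 22
  P[3] = 21 + 0 = 21
  P[4] = 20 + 14 = 34

Answer: [9, 25, 22, 21, 34]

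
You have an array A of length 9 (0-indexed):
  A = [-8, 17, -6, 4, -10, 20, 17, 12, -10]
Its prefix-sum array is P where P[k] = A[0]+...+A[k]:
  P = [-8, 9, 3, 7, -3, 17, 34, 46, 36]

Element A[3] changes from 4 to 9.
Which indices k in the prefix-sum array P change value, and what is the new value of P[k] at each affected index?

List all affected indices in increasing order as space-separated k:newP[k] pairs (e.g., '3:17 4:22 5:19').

Answer: 3:12 4:2 5:22 6:39 7:51 8:41

Derivation:
P[k] = A[0] + ... + A[k]
P[k] includes A[3] iff k >= 3
Affected indices: 3, 4, ..., 8; delta = 5
  P[3]: 7 + 5 = 12
  P[4]: -3 + 5 = 2
  P[5]: 17 + 5 = 22
  P[6]: 34 + 5 = 39
  P[7]: 46 + 5 = 51
  P[8]: 36 + 5 = 41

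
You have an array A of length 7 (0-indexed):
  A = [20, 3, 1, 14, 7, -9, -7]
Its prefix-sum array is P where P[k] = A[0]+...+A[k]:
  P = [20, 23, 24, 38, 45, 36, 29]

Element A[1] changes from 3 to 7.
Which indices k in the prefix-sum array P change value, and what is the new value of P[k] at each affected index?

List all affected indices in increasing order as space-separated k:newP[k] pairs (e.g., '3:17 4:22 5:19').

P[k] = A[0] + ... + A[k]
P[k] includes A[1] iff k >= 1
Affected indices: 1, 2, ..., 6; delta = 4
  P[1]: 23 + 4 = 27
  P[2]: 24 + 4 = 28
  P[3]: 38 + 4 = 42
  P[4]: 45 + 4 = 49
  P[5]: 36 + 4 = 40
  P[6]: 29 + 4 = 33

Answer: 1:27 2:28 3:42 4:49 5:40 6:33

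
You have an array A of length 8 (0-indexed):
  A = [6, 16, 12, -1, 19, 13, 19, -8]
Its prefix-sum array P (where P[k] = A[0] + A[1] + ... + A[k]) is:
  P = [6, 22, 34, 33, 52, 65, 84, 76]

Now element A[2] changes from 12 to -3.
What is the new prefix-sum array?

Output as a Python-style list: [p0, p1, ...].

Answer: [6, 22, 19, 18, 37, 50, 69, 61]

Derivation:
Change: A[2] 12 -> -3, delta = -15
P[k] for k < 2: unchanged (A[2] not included)
P[k] for k >= 2: shift by delta = -15
  P[0] = 6 + 0 = 6
  P[1] = 22 + 0 = 22
  P[2] = 34 + -15 = 19
  P[3] = 33 + -15 = 18
  P[4] = 52 + -15 = 37
  P[5] = 65 + -15 = 50
  P[6] = 84 + -15 = 69
  P[7] = 76 + -15 = 61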